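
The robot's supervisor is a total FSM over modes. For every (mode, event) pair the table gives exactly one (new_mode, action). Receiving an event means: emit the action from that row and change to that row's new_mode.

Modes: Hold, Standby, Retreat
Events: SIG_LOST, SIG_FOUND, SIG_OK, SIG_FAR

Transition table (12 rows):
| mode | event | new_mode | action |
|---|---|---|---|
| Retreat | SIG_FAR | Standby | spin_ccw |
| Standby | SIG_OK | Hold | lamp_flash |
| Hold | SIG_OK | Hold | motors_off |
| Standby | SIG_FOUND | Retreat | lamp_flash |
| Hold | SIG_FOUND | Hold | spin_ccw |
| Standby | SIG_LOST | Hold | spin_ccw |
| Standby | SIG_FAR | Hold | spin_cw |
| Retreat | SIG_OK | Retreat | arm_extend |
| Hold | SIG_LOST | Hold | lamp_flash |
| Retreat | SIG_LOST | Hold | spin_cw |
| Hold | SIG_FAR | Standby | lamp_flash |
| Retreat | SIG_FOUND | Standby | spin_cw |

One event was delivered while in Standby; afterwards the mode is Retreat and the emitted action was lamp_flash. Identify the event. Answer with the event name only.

SIG_FOUND

try SIG_LOST: (Standby, SIG_LOST) → (Hold, spin_ccw)
try SIG_FOUND: (Standby, SIG_FOUND) → (Retreat, lamp_flash)  ← matches
try SIG_OK: (Standby, SIG_OK) → (Hold, lamp_flash)
try SIG_FAR: (Standby, SIG_FAR) → (Hold, spin_cw)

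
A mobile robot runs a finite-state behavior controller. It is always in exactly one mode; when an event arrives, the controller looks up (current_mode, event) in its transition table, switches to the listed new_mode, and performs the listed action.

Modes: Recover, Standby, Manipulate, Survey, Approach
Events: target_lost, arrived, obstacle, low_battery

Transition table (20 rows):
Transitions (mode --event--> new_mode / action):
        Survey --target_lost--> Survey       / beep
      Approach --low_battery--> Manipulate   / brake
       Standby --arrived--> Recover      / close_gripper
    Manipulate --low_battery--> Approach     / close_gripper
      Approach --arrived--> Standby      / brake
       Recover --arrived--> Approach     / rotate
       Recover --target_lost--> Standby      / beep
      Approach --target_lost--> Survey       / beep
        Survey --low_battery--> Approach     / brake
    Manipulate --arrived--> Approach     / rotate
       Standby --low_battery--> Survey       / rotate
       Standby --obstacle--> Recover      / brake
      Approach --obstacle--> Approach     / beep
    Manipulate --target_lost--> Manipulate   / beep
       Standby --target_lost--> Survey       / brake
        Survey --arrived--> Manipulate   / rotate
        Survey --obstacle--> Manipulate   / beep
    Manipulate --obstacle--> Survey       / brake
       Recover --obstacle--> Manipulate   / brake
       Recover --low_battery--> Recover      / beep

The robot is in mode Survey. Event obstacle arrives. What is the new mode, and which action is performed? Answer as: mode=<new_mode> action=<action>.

current mode = Survey; filter table to that mode:
  (Survey, target_lost) → (Survey, beep)
  (Survey, low_battery) → (Approach, brake)
  (Survey, arrived) → (Manipulate, rotate)
  (Survey, obstacle) → (Manipulate, beep)  ← event matches
event = obstacle selects (Manipulate, beep)

mode=Manipulate action=beep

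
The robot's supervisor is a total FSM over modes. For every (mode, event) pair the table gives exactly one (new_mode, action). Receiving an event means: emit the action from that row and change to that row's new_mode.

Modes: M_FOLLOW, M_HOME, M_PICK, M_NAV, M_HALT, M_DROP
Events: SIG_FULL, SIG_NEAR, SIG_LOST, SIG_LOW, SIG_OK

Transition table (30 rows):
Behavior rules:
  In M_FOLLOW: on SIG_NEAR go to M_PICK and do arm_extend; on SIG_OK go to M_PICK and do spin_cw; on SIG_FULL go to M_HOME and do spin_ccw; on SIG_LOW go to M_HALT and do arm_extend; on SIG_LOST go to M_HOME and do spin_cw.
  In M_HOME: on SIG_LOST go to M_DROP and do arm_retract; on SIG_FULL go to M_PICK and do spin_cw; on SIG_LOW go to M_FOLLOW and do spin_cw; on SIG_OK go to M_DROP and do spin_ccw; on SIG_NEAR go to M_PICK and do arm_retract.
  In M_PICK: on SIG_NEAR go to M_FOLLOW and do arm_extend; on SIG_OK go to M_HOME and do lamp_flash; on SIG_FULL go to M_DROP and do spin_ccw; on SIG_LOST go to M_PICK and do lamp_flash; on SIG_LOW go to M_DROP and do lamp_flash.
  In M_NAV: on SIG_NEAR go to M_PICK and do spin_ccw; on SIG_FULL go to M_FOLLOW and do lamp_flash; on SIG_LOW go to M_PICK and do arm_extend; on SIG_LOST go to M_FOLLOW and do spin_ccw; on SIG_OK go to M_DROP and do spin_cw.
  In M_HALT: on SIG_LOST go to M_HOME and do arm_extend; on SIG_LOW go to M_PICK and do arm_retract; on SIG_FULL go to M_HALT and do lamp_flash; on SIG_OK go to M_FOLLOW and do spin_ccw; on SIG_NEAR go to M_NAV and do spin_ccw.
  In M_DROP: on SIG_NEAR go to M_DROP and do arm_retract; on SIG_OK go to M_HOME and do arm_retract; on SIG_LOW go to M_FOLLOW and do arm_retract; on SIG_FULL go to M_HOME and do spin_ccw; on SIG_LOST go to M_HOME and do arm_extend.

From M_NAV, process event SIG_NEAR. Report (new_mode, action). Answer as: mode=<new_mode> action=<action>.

current mode = M_NAV; filter table to that mode:
  (M_NAV, SIG_NEAR) → (M_PICK, spin_ccw)  ← event matches
  (M_NAV, SIG_FULL) → (M_FOLLOW, lamp_flash)
  (M_NAV, SIG_LOW) → (M_PICK, arm_extend)
  (M_NAV, SIG_LOST) → (M_FOLLOW, spin_ccw)
  (M_NAV, SIG_OK) → (M_DROP, spin_cw)
event = SIG_NEAR selects (M_PICK, spin_ccw)

mode=M_PICK action=spin_ccw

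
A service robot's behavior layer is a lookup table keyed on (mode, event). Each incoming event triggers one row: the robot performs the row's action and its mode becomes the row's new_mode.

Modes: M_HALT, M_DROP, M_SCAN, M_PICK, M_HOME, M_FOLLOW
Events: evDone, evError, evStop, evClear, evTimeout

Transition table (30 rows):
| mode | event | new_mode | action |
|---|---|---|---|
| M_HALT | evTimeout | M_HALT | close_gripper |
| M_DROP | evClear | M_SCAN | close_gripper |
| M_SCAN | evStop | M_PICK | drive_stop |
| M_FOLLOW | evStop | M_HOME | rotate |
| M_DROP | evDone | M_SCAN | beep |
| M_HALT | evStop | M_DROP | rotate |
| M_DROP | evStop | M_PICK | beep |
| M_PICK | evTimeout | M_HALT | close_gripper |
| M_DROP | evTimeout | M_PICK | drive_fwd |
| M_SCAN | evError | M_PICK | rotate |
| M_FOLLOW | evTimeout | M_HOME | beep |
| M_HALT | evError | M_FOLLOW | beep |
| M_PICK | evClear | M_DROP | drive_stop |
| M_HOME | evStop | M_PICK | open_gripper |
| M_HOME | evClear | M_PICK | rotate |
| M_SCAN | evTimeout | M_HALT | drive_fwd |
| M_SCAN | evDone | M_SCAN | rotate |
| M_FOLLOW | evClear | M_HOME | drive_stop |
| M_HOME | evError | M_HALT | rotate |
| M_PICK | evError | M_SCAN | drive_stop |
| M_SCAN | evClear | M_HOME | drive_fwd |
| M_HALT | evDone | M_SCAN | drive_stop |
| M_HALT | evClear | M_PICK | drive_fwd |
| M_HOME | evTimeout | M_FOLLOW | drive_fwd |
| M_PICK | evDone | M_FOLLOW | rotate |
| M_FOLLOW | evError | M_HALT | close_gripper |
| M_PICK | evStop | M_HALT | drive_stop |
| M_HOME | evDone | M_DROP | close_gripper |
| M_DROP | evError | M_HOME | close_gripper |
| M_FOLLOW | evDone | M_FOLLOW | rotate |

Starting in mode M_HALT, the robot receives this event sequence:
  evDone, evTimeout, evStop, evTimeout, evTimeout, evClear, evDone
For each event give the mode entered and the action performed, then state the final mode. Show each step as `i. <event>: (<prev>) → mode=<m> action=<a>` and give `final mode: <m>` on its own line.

final mode: M_FOLLOW

1. evDone: (M_HALT) → mode=M_SCAN action=drive_stop
2. evTimeout: (M_SCAN) → mode=M_HALT action=drive_fwd
3. evStop: (M_HALT) → mode=M_DROP action=rotate
4. evTimeout: (M_DROP) → mode=M_PICK action=drive_fwd
5. evTimeout: (M_PICK) → mode=M_HALT action=close_gripper
6. evClear: (M_HALT) → mode=M_PICK action=drive_fwd
7. evDone: (M_PICK) → mode=M_FOLLOW action=rotate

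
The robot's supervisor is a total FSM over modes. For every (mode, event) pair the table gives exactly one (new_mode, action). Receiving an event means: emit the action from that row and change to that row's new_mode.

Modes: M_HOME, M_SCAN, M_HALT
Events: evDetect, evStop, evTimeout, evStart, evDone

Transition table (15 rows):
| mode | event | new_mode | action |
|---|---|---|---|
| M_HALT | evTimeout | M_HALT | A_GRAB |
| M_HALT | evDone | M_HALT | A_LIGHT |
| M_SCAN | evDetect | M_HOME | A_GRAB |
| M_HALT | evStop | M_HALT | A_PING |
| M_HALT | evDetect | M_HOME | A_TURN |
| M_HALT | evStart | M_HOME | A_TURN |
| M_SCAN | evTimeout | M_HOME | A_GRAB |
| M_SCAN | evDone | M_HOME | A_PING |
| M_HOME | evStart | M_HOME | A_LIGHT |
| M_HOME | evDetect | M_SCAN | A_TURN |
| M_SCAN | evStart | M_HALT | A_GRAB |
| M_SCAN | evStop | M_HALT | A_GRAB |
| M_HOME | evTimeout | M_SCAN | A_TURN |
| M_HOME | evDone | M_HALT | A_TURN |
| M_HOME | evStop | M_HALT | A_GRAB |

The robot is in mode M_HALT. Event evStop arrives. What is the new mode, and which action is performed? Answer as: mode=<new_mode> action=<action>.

mode=M_HALT action=A_PING

current mode = M_HALT; filter table to that mode:
  (M_HALT, evTimeout) → (M_HALT, A_GRAB)
  (M_HALT, evDone) → (M_HALT, A_LIGHT)
  (M_HALT, evStop) → (M_HALT, A_PING)  ← event matches
  (M_HALT, evDetect) → (M_HOME, A_TURN)
  (M_HALT, evStart) → (M_HOME, A_TURN)
event = evStop selects (M_HALT, A_PING)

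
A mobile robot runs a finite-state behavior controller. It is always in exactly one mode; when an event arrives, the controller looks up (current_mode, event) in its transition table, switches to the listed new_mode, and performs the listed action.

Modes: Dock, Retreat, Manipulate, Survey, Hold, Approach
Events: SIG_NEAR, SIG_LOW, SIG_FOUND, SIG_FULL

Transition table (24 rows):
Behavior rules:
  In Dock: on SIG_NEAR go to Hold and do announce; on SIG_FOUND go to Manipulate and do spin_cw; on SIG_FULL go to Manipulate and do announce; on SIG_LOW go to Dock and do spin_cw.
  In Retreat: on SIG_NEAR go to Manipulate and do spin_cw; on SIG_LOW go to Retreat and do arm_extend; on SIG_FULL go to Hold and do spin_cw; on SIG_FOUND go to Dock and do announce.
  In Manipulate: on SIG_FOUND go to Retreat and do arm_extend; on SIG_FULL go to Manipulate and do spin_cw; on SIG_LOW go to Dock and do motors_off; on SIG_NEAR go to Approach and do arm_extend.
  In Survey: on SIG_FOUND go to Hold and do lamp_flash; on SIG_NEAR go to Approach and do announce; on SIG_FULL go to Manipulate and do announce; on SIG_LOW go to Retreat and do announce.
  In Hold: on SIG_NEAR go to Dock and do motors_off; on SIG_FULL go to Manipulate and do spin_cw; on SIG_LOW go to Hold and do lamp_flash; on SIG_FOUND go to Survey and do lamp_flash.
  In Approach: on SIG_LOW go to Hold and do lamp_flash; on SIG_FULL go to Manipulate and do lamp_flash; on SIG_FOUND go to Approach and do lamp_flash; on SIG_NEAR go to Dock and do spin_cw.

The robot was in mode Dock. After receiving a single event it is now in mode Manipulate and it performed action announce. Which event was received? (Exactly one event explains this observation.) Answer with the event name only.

try SIG_NEAR: (Dock, SIG_NEAR) → (Hold, announce)
try SIG_LOW: (Dock, SIG_LOW) → (Dock, spin_cw)
try SIG_FOUND: (Dock, SIG_FOUND) → (Manipulate, spin_cw)
try SIG_FULL: (Dock, SIG_FULL) → (Manipulate, announce)  ← matches

SIG_FULL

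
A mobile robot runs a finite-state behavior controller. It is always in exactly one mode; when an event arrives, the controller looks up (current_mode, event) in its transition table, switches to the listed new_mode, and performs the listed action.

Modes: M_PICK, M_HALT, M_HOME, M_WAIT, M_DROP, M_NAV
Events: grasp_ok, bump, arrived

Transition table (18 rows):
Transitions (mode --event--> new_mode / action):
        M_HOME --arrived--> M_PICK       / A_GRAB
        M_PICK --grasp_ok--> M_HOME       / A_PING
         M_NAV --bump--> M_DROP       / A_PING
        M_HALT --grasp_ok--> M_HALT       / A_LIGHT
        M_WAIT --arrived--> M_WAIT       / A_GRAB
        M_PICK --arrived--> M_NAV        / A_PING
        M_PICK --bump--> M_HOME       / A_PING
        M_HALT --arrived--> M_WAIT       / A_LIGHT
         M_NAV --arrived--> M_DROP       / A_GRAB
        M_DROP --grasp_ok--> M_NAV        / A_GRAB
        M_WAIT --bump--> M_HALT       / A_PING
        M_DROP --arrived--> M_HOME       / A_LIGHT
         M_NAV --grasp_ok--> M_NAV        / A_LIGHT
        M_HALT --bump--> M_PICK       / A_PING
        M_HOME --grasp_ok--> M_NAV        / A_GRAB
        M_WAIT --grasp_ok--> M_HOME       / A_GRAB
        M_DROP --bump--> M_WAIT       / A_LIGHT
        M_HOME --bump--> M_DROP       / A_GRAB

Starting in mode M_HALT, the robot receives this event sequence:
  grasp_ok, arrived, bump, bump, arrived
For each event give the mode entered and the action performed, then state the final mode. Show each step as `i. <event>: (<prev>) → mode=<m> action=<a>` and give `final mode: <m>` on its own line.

final mode: M_NAV

1. grasp_ok: (M_HALT) → mode=M_HALT action=A_LIGHT
2. arrived: (M_HALT) → mode=M_WAIT action=A_LIGHT
3. bump: (M_WAIT) → mode=M_HALT action=A_PING
4. bump: (M_HALT) → mode=M_PICK action=A_PING
5. arrived: (M_PICK) → mode=M_NAV action=A_PING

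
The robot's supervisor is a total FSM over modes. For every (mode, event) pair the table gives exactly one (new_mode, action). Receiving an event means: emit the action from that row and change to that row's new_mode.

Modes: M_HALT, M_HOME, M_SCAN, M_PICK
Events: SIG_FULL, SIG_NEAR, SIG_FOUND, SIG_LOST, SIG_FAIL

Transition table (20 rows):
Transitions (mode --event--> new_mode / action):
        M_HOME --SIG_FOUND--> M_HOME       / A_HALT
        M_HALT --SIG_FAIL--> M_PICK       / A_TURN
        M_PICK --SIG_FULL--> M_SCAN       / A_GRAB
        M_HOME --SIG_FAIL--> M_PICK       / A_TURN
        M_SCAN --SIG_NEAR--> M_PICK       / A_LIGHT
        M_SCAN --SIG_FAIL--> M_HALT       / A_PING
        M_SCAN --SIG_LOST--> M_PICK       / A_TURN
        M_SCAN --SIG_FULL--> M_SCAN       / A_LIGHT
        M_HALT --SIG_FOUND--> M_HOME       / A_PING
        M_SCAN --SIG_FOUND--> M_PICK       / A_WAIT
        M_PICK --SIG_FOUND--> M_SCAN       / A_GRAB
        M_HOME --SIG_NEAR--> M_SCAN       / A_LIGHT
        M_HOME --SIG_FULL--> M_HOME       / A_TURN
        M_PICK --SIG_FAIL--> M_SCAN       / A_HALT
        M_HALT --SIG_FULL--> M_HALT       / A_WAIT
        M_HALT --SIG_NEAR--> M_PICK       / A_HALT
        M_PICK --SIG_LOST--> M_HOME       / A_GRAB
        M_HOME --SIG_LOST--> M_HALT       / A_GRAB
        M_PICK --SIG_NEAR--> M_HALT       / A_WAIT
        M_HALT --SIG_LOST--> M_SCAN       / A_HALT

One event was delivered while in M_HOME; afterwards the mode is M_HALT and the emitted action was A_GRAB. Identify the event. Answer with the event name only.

SIG_LOST

try SIG_FULL: (M_HOME, SIG_FULL) → (M_HOME, A_TURN)
try SIG_NEAR: (M_HOME, SIG_NEAR) → (M_SCAN, A_LIGHT)
try SIG_FOUND: (M_HOME, SIG_FOUND) → (M_HOME, A_HALT)
try SIG_LOST: (M_HOME, SIG_LOST) → (M_HALT, A_GRAB)  ← matches
try SIG_FAIL: (M_HOME, SIG_FAIL) → (M_PICK, A_TURN)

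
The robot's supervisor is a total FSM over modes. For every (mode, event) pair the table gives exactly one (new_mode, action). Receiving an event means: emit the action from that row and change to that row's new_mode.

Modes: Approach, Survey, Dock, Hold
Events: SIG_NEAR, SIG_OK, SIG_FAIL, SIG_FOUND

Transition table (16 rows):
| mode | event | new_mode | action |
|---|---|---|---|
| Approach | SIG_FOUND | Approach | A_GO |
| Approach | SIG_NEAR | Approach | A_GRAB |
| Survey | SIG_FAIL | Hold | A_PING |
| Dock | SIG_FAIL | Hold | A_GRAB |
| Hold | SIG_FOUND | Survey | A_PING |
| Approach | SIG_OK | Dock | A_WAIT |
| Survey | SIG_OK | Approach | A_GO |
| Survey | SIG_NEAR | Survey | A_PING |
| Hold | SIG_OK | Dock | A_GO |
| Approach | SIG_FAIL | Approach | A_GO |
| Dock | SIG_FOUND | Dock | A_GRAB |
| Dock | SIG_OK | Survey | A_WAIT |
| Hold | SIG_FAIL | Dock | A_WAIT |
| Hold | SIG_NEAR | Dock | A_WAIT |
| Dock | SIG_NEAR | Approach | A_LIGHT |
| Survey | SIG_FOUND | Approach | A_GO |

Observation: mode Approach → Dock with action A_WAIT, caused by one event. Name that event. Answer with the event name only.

try SIG_NEAR: (Approach, SIG_NEAR) → (Approach, A_GRAB)
try SIG_OK: (Approach, SIG_OK) → (Dock, A_WAIT)  ← matches
try SIG_FAIL: (Approach, SIG_FAIL) → (Approach, A_GO)
try SIG_FOUND: (Approach, SIG_FOUND) → (Approach, A_GO)

SIG_OK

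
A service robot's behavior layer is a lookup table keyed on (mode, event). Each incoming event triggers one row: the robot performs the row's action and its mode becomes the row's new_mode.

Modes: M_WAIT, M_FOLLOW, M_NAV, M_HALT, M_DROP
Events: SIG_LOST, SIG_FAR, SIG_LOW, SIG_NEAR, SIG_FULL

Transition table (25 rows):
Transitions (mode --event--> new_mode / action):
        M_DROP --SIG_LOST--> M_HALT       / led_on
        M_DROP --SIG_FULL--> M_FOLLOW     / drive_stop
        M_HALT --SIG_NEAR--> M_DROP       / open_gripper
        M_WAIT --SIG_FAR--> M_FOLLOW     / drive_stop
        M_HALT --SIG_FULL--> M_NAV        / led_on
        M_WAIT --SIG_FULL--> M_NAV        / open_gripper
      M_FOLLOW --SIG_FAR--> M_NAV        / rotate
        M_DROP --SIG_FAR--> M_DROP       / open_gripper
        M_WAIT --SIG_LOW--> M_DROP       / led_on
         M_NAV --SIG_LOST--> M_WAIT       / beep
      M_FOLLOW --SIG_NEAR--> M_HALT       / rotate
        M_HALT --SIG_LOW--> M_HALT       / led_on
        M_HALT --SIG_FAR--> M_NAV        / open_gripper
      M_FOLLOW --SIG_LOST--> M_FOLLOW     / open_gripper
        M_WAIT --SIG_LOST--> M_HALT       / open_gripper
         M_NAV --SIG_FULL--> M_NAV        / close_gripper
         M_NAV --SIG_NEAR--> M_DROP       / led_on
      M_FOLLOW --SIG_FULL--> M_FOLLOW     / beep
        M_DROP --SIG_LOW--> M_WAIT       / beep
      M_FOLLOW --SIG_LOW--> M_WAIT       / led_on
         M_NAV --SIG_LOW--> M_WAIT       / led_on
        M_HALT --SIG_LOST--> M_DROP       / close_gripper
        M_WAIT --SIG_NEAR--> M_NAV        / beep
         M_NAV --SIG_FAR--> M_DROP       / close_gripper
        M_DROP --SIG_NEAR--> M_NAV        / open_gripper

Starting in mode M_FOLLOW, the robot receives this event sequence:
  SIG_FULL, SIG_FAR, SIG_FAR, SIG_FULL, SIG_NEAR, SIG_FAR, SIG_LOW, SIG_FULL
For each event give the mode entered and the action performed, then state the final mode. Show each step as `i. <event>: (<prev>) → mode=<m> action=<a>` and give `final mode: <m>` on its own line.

1. SIG_FULL: (M_FOLLOW) → mode=M_FOLLOW action=beep
2. SIG_FAR: (M_FOLLOW) → mode=M_NAV action=rotate
3. SIG_FAR: (M_NAV) → mode=M_DROP action=close_gripper
4. SIG_FULL: (M_DROP) → mode=M_FOLLOW action=drive_stop
5. SIG_NEAR: (M_FOLLOW) → mode=M_HALT action=rotate
6. SIG_FAR: (M_HALT) → mode=M_NAV action=open_gripper
7. SIG_LOW: (M_NAV) → mode=M_WAIT action=led_on
8. SIG_FULL: (M_WAIT) → mode=M_NAV action=open_gripper

final mode: M_NAV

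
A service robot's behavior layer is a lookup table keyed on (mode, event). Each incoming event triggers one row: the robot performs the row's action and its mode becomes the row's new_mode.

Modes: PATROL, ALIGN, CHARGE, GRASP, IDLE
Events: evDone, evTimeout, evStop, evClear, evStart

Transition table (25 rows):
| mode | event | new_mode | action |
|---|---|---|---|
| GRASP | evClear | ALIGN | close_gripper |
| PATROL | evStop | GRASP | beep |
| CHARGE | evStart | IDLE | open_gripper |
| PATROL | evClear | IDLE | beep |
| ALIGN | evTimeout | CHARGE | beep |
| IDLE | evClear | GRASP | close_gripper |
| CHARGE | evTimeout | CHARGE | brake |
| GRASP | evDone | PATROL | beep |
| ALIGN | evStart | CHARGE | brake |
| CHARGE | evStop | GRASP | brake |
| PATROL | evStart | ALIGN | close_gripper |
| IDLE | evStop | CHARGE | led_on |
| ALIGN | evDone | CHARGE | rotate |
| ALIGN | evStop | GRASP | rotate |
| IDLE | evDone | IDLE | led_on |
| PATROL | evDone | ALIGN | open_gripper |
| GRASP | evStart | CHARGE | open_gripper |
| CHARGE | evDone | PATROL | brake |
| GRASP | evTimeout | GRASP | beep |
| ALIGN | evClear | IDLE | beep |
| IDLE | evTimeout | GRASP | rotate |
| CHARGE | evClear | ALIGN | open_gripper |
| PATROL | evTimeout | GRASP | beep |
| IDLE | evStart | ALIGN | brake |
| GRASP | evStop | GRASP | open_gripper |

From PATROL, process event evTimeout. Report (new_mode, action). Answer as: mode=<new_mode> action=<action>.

mode=GRASP action=beep

current mode = PATROL; filter table to that mode:
  (PATROL, evStop) → (GRASP, beep)
  (PATROL, evClear) → (IDLE, beep)
  (PATROL, evStart) → (ALIGN, close_gripper)
  (PATROL, evDone) → (ALIGN, open_gripper)
  (PATROL, evTimeout) → (GRASP, beep)  ← event matches
event = evTimeout selects (GRASP, beep)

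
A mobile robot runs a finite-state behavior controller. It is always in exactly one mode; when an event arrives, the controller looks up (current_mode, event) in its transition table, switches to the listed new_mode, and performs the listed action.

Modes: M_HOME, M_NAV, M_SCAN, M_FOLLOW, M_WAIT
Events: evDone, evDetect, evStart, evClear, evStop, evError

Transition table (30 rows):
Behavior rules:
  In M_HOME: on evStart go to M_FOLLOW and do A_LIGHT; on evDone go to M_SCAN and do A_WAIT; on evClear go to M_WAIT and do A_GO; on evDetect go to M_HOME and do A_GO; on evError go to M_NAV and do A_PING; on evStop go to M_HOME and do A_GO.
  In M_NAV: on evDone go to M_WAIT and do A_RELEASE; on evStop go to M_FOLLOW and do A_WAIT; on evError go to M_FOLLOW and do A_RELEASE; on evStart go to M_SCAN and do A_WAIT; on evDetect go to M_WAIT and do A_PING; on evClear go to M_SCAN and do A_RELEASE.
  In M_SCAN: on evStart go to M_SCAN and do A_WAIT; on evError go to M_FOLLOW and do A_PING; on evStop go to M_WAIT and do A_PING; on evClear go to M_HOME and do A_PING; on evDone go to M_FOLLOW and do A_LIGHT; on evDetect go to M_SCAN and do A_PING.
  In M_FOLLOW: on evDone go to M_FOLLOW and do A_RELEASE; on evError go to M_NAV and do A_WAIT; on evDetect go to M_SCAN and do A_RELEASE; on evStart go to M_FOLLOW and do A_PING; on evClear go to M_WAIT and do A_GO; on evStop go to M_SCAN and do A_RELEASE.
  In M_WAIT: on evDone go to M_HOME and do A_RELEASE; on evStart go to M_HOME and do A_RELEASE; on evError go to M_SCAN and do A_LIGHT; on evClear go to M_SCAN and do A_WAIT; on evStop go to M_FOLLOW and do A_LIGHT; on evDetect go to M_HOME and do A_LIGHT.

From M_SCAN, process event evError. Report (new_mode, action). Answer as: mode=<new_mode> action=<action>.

mode=M_FOLLOW action=A_PING

current mode = M_SCAN; filter table to that mode:
  (M_SCAN, evStart) → (M_SCAN, A_WAIT)
  (M_SCAN, evError) → (M_FOLLOW, A_PING)  ← event matches
  (M_SCAN, evStop) → (M_WAIT, A_PING)
  (M_SCAN, evClear) → (M_HOME, A_PING)
  (M_SCAN, evDone) → (M_FOLLOW, A_LIGHT)
  (M_SCAN, evDetect) → (M_SCAN, A_PING)
event = evError selects (M_FOLLOW, A_PING)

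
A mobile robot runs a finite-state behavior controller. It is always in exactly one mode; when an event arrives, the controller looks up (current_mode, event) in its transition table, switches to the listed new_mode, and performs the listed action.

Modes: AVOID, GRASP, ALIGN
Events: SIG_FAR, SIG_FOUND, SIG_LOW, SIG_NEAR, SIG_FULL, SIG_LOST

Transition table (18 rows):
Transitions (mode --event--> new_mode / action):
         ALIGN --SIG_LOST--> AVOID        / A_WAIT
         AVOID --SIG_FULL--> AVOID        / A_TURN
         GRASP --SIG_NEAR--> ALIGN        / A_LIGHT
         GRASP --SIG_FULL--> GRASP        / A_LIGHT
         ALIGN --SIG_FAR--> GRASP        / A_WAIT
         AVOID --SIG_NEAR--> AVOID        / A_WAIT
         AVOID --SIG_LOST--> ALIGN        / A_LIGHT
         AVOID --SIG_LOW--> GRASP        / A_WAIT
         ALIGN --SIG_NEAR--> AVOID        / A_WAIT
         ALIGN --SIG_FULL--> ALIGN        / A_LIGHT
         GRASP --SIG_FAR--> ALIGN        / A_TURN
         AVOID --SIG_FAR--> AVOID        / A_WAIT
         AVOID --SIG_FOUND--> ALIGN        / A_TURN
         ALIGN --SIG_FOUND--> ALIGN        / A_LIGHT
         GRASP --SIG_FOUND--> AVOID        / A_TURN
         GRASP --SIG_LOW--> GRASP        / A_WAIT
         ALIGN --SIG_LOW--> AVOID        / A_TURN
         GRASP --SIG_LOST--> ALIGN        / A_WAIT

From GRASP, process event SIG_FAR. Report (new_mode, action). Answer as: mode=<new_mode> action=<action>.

mode=ALIGN action=A_TURN

current mode = GRASP; filter table to that mode:
  (GRASP, SIG_NEAR) → (ALIGN, A_LIGHT)
  (GRASP, SIG_FULL) → (GRASP, A_LIGHT)
  (GRASP, SIG_FAR) → (ALIGN, A_TURN)  ← event matches
  (GRASP, SIG_FOUND) → (AVOID, A_TURN)
  (GRASP, SIG_LOW) → (GRASP, A_WAIT)
  (GRASP, SIG_LOST) → (ALIGN, A_WAIT)
event = SIG_FAR selects (ALIGN, A_TURN)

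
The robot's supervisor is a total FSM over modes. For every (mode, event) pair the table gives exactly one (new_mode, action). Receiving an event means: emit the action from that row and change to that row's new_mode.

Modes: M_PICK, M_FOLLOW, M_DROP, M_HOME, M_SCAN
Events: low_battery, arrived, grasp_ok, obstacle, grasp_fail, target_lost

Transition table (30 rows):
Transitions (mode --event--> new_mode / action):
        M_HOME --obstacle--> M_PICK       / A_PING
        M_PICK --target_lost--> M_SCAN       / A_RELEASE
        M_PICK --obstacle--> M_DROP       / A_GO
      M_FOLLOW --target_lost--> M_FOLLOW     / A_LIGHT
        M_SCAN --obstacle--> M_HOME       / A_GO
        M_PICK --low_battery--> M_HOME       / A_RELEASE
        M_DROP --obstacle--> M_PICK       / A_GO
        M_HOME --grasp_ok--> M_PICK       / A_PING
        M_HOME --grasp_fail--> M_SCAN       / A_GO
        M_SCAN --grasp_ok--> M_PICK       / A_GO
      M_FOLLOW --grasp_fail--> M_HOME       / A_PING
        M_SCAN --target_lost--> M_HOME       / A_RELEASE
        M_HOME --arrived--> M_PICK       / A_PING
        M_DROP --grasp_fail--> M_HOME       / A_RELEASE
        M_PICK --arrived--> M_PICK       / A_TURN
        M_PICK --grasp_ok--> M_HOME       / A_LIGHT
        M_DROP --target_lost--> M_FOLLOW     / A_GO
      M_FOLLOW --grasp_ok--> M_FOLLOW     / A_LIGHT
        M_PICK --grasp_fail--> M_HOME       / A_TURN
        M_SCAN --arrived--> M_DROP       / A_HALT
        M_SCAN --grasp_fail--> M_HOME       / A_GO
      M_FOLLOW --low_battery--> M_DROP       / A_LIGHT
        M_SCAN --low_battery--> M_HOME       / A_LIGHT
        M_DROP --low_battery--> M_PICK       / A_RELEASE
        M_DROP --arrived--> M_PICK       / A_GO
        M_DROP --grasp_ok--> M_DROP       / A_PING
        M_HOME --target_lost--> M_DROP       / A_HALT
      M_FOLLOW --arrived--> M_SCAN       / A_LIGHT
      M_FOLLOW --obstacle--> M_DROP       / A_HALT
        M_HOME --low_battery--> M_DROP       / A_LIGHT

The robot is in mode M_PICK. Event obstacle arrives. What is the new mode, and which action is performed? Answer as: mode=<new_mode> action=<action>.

current mode = M_PICK; filter table to that mode:
  (M_PICK, target_lost) → (M_SCAN, A_RELEASE)
  (M_PICK, obstacle) → (M_DROP, A_GO)  ← event matches
  (M_PICK, low_battery) → (M_HOME, A_RELEASE)
  (M_PICK, arrived) → (M_PICK, A_TURN)
  (M_PICK, grasp_ok) → (M_HOME, A_LIGHT)
  (M_PICK, grasp_fail) → (M_HOME, A_TURN)
event = obstacle selects (M_DROP, A_GO)

mode=M_DROP action=A_GO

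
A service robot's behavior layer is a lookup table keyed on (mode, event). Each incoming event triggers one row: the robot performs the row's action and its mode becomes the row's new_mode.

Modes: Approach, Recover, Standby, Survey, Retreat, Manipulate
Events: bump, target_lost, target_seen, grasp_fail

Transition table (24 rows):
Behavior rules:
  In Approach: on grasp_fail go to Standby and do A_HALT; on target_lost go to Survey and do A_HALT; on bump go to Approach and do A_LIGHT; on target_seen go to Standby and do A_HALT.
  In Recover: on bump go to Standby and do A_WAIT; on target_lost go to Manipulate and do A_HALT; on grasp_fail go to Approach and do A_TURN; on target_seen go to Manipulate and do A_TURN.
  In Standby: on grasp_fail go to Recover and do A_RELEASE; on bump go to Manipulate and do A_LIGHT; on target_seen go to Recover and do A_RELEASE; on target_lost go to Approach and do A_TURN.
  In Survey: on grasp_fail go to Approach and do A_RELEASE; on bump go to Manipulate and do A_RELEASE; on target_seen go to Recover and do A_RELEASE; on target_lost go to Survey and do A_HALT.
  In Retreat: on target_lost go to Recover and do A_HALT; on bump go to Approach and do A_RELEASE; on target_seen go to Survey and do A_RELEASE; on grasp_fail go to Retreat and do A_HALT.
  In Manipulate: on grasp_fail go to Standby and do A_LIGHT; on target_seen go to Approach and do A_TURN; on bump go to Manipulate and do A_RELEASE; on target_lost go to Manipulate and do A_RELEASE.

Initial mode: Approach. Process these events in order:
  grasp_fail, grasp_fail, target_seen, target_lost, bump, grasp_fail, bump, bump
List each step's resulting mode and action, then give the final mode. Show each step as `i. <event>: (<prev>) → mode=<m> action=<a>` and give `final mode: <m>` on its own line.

1. grasp_fail: (Approach) → mode=Standby action=A_HALT
2. grasp_fail: (Standby) → mode=Recover action=A_RELEASE
3. target_seen: (Recover) → mode=Manipulate action=A_TURN
4. target_lost: (Manipulate) → mode=Manipulate action=A_RELEASE
5. bump: (Manipulate) → mode=Manipulate action=A_RELEASE
6. grasp_fail: (Manipulate) → mode=Standby action=A_LIGHT
7. bump: (Standby) → mode=Manipulate action=A_LIGHT
8. bump: (Manipulate) → mode=Manipulate action=A_RELEASE

final mode: Manipulate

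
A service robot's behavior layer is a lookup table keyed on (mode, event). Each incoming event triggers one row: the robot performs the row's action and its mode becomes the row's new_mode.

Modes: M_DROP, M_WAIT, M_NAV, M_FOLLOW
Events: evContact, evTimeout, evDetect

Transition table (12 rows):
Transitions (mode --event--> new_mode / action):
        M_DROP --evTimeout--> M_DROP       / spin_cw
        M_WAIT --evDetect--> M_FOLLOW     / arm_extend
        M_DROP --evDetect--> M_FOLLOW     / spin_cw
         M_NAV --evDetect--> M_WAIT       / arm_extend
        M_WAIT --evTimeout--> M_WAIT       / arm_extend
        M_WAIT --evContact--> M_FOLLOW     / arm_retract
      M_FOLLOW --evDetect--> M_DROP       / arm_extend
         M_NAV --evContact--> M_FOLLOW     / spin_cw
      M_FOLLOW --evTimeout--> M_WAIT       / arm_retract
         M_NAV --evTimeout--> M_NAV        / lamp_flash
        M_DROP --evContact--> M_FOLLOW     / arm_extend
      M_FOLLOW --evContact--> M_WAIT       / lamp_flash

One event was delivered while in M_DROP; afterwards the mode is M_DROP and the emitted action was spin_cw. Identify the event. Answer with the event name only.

evTimeout

try evContact: (M_DROP, evContact) → (M_FOLLOW, arm_extend)
try evTimeout: (M_DROP, evTimeout) → (M_DROP, spin_cw)  ← matches
try evDetect: (M_DROP, evDetect) → (M_FOLLOW, spin_cw)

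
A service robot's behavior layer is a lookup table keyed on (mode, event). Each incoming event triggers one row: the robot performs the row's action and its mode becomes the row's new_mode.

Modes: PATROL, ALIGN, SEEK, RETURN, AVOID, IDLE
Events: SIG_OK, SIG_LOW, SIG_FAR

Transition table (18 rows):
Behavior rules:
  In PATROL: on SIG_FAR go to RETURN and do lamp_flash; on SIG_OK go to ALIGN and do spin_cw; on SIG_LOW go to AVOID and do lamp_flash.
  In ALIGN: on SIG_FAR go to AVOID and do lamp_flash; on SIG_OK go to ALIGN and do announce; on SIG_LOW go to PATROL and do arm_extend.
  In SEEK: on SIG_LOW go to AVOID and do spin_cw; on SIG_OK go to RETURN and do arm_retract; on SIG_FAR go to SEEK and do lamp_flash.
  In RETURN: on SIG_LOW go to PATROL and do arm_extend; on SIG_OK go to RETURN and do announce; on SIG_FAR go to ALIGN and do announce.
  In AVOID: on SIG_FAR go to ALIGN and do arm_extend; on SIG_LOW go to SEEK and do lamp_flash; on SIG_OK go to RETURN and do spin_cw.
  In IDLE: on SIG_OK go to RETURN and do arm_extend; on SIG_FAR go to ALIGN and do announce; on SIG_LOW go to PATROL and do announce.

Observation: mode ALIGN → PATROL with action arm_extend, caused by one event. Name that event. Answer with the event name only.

try SIG_OK: (ALIGN, SIG_OK) → (ALIGN, announce)
try SIG_LOW: (ALIGN, SIG_LOW) → (PATROL, arm_extend)  ← matches
try SIG_FAR: (ALIGN, SIG_FAR) → (AVOID, lamp_flash)

SIG_LOW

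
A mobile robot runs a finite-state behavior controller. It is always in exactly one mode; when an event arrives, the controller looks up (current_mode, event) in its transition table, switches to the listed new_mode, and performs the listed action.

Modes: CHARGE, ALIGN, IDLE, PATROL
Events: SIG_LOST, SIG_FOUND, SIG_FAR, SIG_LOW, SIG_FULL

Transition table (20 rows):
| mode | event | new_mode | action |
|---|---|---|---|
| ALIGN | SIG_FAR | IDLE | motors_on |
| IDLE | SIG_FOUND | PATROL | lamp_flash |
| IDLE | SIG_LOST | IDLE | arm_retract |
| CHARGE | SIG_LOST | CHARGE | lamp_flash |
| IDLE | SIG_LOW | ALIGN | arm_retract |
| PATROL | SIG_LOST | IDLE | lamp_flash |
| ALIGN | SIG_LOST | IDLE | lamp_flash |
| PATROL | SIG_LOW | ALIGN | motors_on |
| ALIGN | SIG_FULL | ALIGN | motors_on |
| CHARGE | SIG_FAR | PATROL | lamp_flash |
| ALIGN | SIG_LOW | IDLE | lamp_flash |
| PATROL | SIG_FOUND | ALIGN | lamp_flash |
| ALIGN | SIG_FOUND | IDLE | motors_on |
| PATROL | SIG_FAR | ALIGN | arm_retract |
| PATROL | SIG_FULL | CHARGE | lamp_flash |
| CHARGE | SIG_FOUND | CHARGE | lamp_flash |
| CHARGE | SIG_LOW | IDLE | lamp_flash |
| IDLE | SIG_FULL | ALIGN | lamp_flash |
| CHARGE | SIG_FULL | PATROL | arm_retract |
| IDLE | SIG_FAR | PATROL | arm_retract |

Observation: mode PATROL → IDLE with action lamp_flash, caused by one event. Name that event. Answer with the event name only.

SIG_LOST

try SIG_LOST: (PATROL, SIG_LOST) → (IDLE, lamp_flash)  ← matches
try SIG_FOUND: (PATROL, SIG_FOUND) → (ALIGN, lamp_flash)
try SIG_FAR: (PATROL, SIG_FAR) → (ALIGN, arm_retract)
try SIG_LOW: (PATROL, SIG_LOW) → (ALIGN, motors_on)
try SIG_FULL: (PATROL, SIG_FULL) → (CHARGE, lamp_flash)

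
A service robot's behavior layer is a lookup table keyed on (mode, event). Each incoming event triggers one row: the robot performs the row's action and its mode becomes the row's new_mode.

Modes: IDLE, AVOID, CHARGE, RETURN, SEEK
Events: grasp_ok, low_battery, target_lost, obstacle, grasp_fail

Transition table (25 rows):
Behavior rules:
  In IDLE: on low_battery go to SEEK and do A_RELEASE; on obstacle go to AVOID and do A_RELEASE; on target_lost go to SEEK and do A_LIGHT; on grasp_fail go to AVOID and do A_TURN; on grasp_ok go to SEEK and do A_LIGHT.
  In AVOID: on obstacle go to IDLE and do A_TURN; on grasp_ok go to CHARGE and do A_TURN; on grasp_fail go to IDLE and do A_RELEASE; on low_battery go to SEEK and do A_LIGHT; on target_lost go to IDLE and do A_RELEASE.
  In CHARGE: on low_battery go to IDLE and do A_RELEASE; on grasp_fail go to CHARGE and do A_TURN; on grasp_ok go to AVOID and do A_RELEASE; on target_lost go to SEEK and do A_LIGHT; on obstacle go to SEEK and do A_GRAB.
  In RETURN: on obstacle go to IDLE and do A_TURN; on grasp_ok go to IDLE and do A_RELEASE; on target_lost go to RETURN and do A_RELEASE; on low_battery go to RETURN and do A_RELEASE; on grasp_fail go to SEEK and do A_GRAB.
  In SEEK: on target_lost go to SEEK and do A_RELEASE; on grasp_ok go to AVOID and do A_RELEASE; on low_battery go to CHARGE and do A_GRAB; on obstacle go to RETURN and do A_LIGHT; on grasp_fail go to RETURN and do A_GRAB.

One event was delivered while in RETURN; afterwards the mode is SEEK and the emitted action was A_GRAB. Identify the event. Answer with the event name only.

try grasp_ok: (RETURN, grasp_ok) → (IDLE, A_RELEASE)
try low_battery: (RETURN, low_battery) → (RETURN, A_RELEASE)
try target_lost: (RETURN, target_lost) → (RETURN, A_RELEASE)
try obstacle: (RETURN, obstacle) → (IDLE, A_TURN)
try grasp_fail: (RETURN, grasp_fail) → (SEEK, A_GRAB)  ← matches

grasp_fail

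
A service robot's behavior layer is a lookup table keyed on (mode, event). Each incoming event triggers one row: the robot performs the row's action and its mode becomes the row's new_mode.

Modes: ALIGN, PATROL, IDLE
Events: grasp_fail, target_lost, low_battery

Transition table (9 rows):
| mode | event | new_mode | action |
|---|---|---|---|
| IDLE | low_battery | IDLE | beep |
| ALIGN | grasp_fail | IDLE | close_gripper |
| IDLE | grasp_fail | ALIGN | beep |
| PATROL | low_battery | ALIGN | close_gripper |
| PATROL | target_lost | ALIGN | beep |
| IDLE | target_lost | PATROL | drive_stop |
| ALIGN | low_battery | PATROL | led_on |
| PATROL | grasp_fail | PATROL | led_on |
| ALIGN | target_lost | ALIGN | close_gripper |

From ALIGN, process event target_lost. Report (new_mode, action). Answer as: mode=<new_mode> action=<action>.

mode=ALIGN action=close_gripper

current mode = ALIGN; filter table to that mode:
  (ALIGN, grasp_fail) → (IDLE, close_gripper)
  (ALIGN, low_battery) → (PATROL, led_on)
  (ALIGN, target_lost) → (ALIGN, close_gripper)  ← event matches
event = target_lost selects (ALIGN, close_gripper)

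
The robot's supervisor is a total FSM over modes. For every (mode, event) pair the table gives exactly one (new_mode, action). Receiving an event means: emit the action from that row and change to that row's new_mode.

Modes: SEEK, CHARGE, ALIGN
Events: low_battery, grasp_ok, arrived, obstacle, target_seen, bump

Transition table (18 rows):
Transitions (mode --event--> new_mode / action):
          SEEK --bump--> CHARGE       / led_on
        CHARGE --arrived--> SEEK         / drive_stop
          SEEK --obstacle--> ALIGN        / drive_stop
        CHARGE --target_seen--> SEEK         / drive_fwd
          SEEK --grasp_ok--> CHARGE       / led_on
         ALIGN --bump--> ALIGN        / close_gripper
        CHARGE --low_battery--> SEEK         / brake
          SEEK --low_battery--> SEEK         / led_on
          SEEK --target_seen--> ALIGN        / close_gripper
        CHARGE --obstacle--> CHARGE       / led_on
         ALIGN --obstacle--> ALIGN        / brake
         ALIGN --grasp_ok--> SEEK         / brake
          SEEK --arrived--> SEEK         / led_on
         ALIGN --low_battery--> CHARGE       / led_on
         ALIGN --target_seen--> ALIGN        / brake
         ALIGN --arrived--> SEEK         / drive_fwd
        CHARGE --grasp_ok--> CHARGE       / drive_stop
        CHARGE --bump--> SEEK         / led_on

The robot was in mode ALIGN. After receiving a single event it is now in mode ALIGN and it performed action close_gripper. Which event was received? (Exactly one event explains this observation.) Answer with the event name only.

try low_battery: (ALIGN, low_battery) → (CHARGE, led_on)
try grasp_ok: (ALIGN, grasp_ok) → (SEEK, brake)
try arrived: (ALIGN, arrived) → (SEEK, drive_fwd)
try obstacle: (ALIGN, obstacle) → (ALIGN, brake)
try target_seen: (ALIGN, target_seen) → (ALIGN, brake)
try bump: (ALIGN, bump) → (ALIGN, close_gripper)  ← matches

bump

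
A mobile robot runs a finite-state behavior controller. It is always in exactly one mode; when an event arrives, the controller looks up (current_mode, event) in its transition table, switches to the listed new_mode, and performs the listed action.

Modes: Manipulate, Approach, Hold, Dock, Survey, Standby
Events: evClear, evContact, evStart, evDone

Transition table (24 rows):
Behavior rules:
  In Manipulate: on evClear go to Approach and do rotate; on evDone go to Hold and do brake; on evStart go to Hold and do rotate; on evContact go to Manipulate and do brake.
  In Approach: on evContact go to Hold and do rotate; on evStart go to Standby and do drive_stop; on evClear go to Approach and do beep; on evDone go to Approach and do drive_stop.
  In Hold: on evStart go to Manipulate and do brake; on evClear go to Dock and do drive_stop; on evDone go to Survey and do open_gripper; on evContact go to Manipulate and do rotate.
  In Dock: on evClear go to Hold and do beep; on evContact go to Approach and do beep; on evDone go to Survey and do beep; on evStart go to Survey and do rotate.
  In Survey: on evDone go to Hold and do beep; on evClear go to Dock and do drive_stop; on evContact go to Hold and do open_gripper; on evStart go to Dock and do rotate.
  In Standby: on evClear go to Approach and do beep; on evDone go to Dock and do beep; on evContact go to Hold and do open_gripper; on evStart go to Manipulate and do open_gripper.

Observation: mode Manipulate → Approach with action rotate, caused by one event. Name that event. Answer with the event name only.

evClear

try evClear: (Manipulate, evClear) → (Approach, rotate)  ← matches
try evContact: (Manipulate, evContact) → (Manipulate, brake)
try evStart: (Manipulate, evStart) → (Hold, rotate)
try evDone: (Manipulate, evDone) → (Hold, brake)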